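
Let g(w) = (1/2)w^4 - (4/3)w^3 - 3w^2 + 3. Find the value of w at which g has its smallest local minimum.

3

g'(w) = 2w^3 - 4w^2 - 6w. Setting g'(w) = 0 gives w ∈ {-1, 0, 3}.
Second-derivative test with g''(w) = 6w^2 - 8w - 6: g''(-1) = 8 > 0 ⇒ local minimum; g''(0) = -6 < 0 ⇒ local maximum; g''(3) = 24 > 0 ⇒ local minimum.
So the smallest local minimum value is g(3) = -39/2.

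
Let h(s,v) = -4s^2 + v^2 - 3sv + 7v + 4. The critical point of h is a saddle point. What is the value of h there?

-96/25

∂h/∂s = -8s - 3v = 0 and ∂h/∂v = -3s + 2v + 7 = 0, so (s, v) = (21/25, -56/25).
The Hessian has h_{ss} = -8, h_{vv} = 2, h_{sv} = -3, giving D = -25 < 0, so the point is a saddle point.
h(21/25, -56/25) = -96/25.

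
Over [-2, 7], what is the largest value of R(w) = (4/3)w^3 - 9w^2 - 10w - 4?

R'(w) = 4w^2 - 18w - 10, which vanishes at w = -1/2 and w = 5.
Evaluating at the critical points and endpoints: R(-2) = -92/3; R(-1/2) = -17/12; R(5) = -337/3; R(7) = -173/3.
The maximum over the interval is -17/12, attained at w = -1/2.

-17/12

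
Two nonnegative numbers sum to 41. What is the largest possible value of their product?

With x + y = 41, the product is P(x) = x(41 − x).
P'(x) = 41 − 2x = 0 gives x = 41/2; P'' = −2 < 0, so this is the maximum.
P = 41/2·41/2 = 1681/4.

1681/4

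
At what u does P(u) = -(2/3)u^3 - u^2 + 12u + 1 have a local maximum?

2

P'(u) = -2u^2 - 2u + 12 = 0 at u = -3, 2.
Since P''(u) = -4u - 2, we get P''(-3) = 10 > 0 ⇒ local minimum; P''(2) = -10 < 0 ⇒ local maximum.
So the local maximum value is P(2) = 47/3.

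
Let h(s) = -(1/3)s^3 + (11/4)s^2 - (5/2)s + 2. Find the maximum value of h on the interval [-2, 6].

The derivative is -s^2 + (11/2)s - 5/2, which vanishes at s = 1/2 and s = 5.
Evaluating at the critical points and endpoints: h(-2) = 62/3, h(1/2) = 67/48, h(5) = 199/12, h(6) = 14.
Hence the absolute maximum is 62/3 at s = -2.

62/3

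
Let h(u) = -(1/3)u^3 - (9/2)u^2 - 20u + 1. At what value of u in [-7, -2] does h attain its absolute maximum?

Differentiating, h'(u) = -u^2 - 9u - 20; which vanishes at u = -5 and u = -4.
Candidates: h(-7) = 209/6; h(-5) = 181/6; h(-4) = 91/3; h(-2) = 77/3.
Hence the absolute maximum is 209/6 at u = -7.

-7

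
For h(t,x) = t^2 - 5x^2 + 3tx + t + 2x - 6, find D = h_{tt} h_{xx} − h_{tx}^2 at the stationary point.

-29

∂h/∂t = 2t + 3x + 1 = 0 and ∂h/∂x = 3t - 10x + 2 = 0, so (t, x) = (-16/29, 1/29).
The Hessian has h_{tt} = 2, h_{xx} = -10, h_{tx} = 3, giving D = -29 < 0, so the point is a saddle point.
D = (2)·(-10) − (3)^2 = -29.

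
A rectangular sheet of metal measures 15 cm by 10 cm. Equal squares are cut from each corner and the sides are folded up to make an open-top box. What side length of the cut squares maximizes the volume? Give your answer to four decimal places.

1.9619

With cut size x, the volume is V(x) = x(15 − 2x)(10 − 2x) for 0 < x < 5.
V'(x) = 12x^2 − 100x + 150. Setting V'(x) = 0 gives x ≈ 1.9619 (the root in (0, 5)).
V''(x) = 24x − 100 is negative there, so this is the maximum; V ≈ 132.0382.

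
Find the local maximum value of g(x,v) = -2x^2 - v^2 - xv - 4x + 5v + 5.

121/7

∂g/∂x = -4x - v - 4 = 0 and ∂g/∂v = -x - 2v + 5 = 0, so (x, v) = (-13/7, 24/7).
The Hessian has g_{xx} = -4, g_{vv} = -2, g_{xv} = -1, giving D = 7 > 0 with g_{xx} < 0, so the point is a local maximum.
g(-13/7, 24/7) = 121/7.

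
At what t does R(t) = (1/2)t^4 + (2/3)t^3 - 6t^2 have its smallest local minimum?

-3

R'(t) = 2t^3 + 2t^2 - 12t = 0 at t = -3, 0, 2.
R''(t) = 6t^2 + 4t - 12. R''(-3) = 30 > 0 ⇒ local minimum; R''(0) = -12 < 0 ⇒ local maximum; R''(2) = 20 > 0 ⇒ local minimum.
Thus R has its smallest local minimum at t = -3, with value -63/2.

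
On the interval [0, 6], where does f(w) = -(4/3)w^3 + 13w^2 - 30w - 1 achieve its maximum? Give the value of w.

The derivative is -4w^2 + 26w - 30, which vanishes at w = 3/2 and w = 5.
Candidates: f(0) = -1,  f(3/2) = -85/4,  f(5) = 22/3,  f(6) = -1.
The maximum over the interval is 22/3, attained at w = 5.

5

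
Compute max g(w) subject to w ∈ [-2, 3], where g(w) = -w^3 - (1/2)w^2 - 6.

The derivative is -3w^2 - w, which vanishes at w = -1/3 and w = 0.
Candidates: g(-2) = 0, g(-1/3) = -325/54, g(0) = -6, g(3) = -75/2.
The maximum over the interval is 0, attained at w = -2.

0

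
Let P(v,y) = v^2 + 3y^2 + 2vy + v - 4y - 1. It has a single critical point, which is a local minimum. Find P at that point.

-35/8

∂P/∂v = 2v + 2y + 1 = 0 and ∂P/∂y = 2v + 6y - 4 = 0, so (v, y) = (-7/4, 5/4).
The Hessian has P_{vv} = 2, P_{yy} = 6, P_{vy} = 2, giving D = 8 > 0 with P_{vv} > 0, so the point is a local minimum.
P(-7/4, 5/4) = -35/8.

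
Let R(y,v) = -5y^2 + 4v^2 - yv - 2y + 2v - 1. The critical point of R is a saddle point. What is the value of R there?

∂R/∂y = -10y - v - 2 = 0 and ∂R/∂v = -y + 8v + 2 = 0, so (y, v) = (-14/81, -22/81).
The Hessian has R_{yy} = -10, R_{vv} = 8, R_{yv} = -1, giving D = -81 < 0, so the point is a saddle point.
R(-14/81, -22/81) = -89/81.

-89/81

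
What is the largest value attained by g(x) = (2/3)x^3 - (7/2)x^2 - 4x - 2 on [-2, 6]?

-23/24

Differentiating, g'(x) = 2x^2 - 7x - 4; which vanishes at x = -1/2 and x = 4.
Candidates: g(-2) = -40/3; g(-1/2) = -23/24; g(4) = -94/3; g(6) = -8.
Hence the absolute maximum is -23/24 at x = -1/2.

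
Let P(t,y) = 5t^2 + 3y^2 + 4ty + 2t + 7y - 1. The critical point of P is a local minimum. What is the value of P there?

-245/44

∂P/∂t = 10t + 4y + 2 = 0 and ∂P/∂y = 4t + 6y + 7 = 0, so (t, y) = (4/11, -31/22).
The Hessian has P_{tt} = 10, P_{yy} = 6, P_{ty} = 4, giving D = 44 > 0 with P_{tt} > 0, so the point is a local minimum.
P(4/11, -31/22) = -245/44.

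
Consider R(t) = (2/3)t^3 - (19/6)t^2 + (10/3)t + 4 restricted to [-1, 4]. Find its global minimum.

R'(t) = 2t^2 - (19/3)t + 10/3, which vanishes at t = 2/3 and t = 5/2.
Compare values at every candidate in [-1, 4]: R(-1) = -19/6,  R(2/3) = 406/81,  R(5/2) = 71/24,  R(4) = 28/3.
So the minimum is R(-1) = -19/6.

-19/6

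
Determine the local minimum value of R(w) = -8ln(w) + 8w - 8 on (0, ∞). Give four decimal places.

R'(w) = -8/w + 8 = 0 gives w = 1.
R''(w) = 8/w², which is positive for w > 0, so this is a local minimum.
R(1) = -8·ln(1) + 8 - 8 ≈ 0.0000.

0.0000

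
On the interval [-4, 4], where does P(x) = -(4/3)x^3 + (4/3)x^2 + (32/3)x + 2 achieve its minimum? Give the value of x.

4

P'(x) = -4x^2 + (8/3)x + 32/3, which vanishes at x = -4/3 and x = 2.
Evaluating at the critical points and endpoints: P(-4) = 66,  P(-4/3) = -542/81,  P(2) = 18,  P(4) = -58/3.
Hence the absolute minimum is -58/3 at x = 4.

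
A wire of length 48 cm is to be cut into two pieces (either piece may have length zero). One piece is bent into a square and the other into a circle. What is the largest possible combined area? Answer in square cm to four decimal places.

183.3465

Let x be the length used for the square. Square side x/4; circle radius (48−x)/(2π).
A(x) = (x/4)² + π·((48−x)/(2π))² = x²/16 + (48−x)²/(4π) for 0 ≤ x ≤ 48. A'(x) = x/8 − (48−x)/(2π) = 0 gives x = 4·48/(π+4) ≈ 26.8848.
A'' > 0, so the interior critical point is a minimum; the maximum is at an endpoint. A(0) = 183.3465 and A(48) = 144.0000, so the largest area is 183.3465.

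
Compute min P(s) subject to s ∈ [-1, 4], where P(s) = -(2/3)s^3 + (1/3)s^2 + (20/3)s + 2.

-26/3

Differentiating, P'(s) = -2s^2 + (2/3)s + 20/3; whose only zero in [-1, 4] is s = 2.
Candidates: P(-1) = -11/3,  P(2) = 34/3,  P(4) = -26/3.
Hence the absolute minimum is -26/3 at s = 4.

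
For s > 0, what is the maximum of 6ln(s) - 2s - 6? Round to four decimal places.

-5.4083

f'(s) = 6/s − 2 = 0 gives s = 3.
f''(s) = -6/s², which is negative for s > 0, so this is a local maximum.
f(3) = 6·ln(3) - 6 - 6 ≈ -5.4083.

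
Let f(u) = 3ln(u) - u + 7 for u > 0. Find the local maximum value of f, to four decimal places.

7.2958

f'(u) = 3/u − 1 = 0 gives u = 3.
f''(u) = -3/u², which is negative for u > 0, so this is a local maximum.
f(3) = 3·ln(3) - 3 + 7 ≈ 7.2958.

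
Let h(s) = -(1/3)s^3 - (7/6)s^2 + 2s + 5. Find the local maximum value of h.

463/81

Critical points: h'(s) = -s^2 - (7/3)s + 2 vanishes at s = -3, 2/3.
Second-derivative test with h''(s) = -2s - 7/3: h''(-3) = 11/3 > 0 ⇒ local minimum; h''(2/3) = -11/3 < 0 ⇒ local maximum.
So the local maximum value is h(2/3) = 463/81.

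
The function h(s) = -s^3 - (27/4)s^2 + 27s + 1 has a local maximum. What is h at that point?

Critical points: h'(s) = -3s^2 - (27/2)s + 27 vanishes at s = -6, 3/2.
h''(s) = -6s - 27/2. h''(-6) = 45/2 > 0 ⇒ local minimum; h''(3/2) = -45/2 < 0 ⇒ local maximum.
Thus h has its local maximum at s = 3/2, with value 367/16.

367/16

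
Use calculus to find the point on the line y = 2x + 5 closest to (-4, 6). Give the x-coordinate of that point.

Minimize D(x)^2 = (x + 4)^2 + (2x - 1)^2.
d/dx[D^2] = 2(x + 4) + 2·2·(2x - 1) = 0 ⇒ x = -2/5.
Then y = 21/5 and the distance is √(81/5) ≈ 4.0249.

-2/5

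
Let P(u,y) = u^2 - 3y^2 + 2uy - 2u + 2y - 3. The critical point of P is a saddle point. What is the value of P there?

-3

∂P/∂u = 2u + 2y - 2 = 0 and ∂P/∂y = 2u - 6y + 2 = 0, so (u, y) = (1/2, 1/2).
The Hessian has P_{uu} = 2, P_{yy} = -6, P_{uy} = 2, giving D = -16 < 0, so the point is a saddle point.
P(1/2, 1/2) = -3.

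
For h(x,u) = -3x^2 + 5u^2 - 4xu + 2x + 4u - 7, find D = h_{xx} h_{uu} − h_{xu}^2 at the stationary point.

∂h/∂x = -6x - 4u + 2 = 0 and ∂h/∂u = -4x + 10u + 4 = 0, so (x, u) = (9/19, -4/19).
The Hessian has h_{xx} = -6, h_{uu} = 10, h_{xu} = -4, giving D = -76 < 0, so the point is a saddle point.
D = (-6)·(10) − (-4)^2 = -76.

-76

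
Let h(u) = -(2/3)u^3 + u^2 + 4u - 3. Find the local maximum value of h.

11/3

Critical points: h'(u) = -2u^2 + 2u + 4 vanishes at u = -1, 2.
Since h''(u) = -4u + 2, we get h''(-1) = 6 > 0 ⇒ local minimum; h''(2) = -6 < 0 ⇒ local maximum.
Thus h has its local maximum at u = 2, with value 11/3.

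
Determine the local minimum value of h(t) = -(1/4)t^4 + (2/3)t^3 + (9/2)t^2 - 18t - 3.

-59/3

Critical points: h'(t) = -t^3 + 2t^2 + 9t - 18 vanishes at t = -3, 2, 3.
h''(t) = -3t^2 + 4t + 9. h''(-3) = -30 < 0 ⇒ local maximum; h''(2) = 5 > 0 ⇒ local minimum; h''(3) = -6 < 0 ⇒ local maximum.
The local minimum is h(2) = -59/3.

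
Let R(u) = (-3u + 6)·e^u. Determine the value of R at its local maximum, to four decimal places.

8.1548

By the product rule, R'(u) = (-3u + 3)·e^u. Since e^u > 0, the only critical point is u = 1.
R''(1) has the same sign as -3 < 0, so this is a local maximum.
R(1) = (3)·e^(1) ≈ 8.1548.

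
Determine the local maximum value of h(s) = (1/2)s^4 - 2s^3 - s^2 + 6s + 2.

Critical points: h'(s) = 2s^3 - 6s^2 - 2s + 6 vanishes at s = -1, 1, 3.
h''(s) = 6s^2 - 12s - 2. h''(-1) = 16 > 0 ⇒ local minimum; h''(1) = -8 < 0 ⇒ local maximum; h''(3) = 16 > 0 ⇒ local minimum.
Thus h has its local maximum at s = 1, with value 11/2.

11/2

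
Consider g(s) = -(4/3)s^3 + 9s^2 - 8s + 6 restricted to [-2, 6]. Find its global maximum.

g'(s) = -4s^2 + 18s - 8, which vanishes at s = 1/2 and s = 4.
Compare values at every candidate in [-2, 6]: g(-2) = 206/3,  g(1/2) = 49/12,  g(4) = 98/3,  g(6) = -6.
The maximum over the interval is 206/3, attained at s = -2.

206/3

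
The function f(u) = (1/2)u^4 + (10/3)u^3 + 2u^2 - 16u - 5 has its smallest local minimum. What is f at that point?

-91/6

Critical points: f'(u) = 2u^3 + 10u^2 + 4u - 16 vanishes at u = -4, -2, 1.
Since f''(u) = 6u^2 + 20u + 4, we get f''(-4) = 20 > 0 ⇒ local minimum; f''(-2) = -12 < 0 ⇒ local maximum; f''(1) = 30 > 0 ⇒ local minimum.
Thus f has its smallest local minimum at u = 1, with value -91/6.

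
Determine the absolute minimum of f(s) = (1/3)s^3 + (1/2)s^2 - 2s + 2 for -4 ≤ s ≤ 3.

-10/3

f'(s) = s^2 + s - 2, which vanishes at s = -2 and s = 1.
Compare values at every candidate in [-4, 3]: f(-4) = -10/3,  f(-2) = 16/3,  f(1) = 5/6,  f(3) = 19/2.
The minimum over the interval is -10/3, attained at s = -4.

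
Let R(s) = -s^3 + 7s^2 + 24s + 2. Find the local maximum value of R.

Critical points: R'(s) = -3s^2 + 14s + 24 vanishes at s = -4/3, 6.
Since R''(s) = -6s + 14, we get R''(-4/3) = 22 > 0 ⇒ local minimum; R''(6) = -22 < 0 ⇒ local maximum.
Thus R has its local maximum at s = 6, with value 182.

182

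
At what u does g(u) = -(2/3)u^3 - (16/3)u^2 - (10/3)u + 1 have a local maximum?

-1/3

Critical points: g'(u) = -2u^2 - (32/3)u - 10/3 vanishes at u = -5, -1/3.
Second-derivative test with g''(u) = -4u - 32/3: g''(-5) = 28/3 > 0 ⇒ local minimum; g''(-1/3) = -28/3 < 0 ⇒ local maximum.
So the local maximum value is g(-1/3) = 125/81.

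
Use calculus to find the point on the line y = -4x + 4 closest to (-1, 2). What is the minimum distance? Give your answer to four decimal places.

1.4552

Minimize D(x)^2 = (x + 1)^2 + (-4x + 2)^2.
d/dx[D^2] = 2(x + 1) + 2·(-4)·(-4x + 2) = 0 ⇒ x = 7/17.
Then y = 40/17 and the distance is √(36/17) ≈ 1.4552.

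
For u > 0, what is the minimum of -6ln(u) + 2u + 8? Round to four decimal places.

7.4083

f'(u) = -6/u + 2 = 0 gives u = 3.
f''(u) = 6/u², which is positive for u > 0, so this is a local minimum.
f(3) = -6·ln(3) + 6 + 8 ≈ 7.4083.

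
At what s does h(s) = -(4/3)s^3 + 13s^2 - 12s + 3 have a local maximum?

6

Critical points: h'(s) = -4s^2 + 26s - 12 vanishes at s = 1/2, 6.
h''(s) = -8s + 26. h''(1/2) = 22 > 0 ⇒ local minimum; h''(6) = -22 < 0 ⇒ local maximum.
So the local maximum value is h(6) = 111.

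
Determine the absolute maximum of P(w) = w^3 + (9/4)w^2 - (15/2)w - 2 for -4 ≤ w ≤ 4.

The derivative is 3w^2 + (9/2)w - 15/2, which vanishes at w = -5/2 and w = 1.
Evaluating at the critical points and endpoints: P(-4) = 0,  P(-5/2) = 243/16,  P(1) = -25/4,  P(4) = 68.
The maximum over the interval is 68, attained at w = 4.

68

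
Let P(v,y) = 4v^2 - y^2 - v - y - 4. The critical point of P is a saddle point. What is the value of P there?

-61/16

∂P/∂v = 8v - 1 = 0 and ∂P/∂y = -2y - 1 = 0, so (v, y) = (1/8, -1/2).
The Hessian has P_{vv} = 8, P_{yy} = -2, P_{vy} = 0, giving D = -16 < 0, so the point is a saddle point.
P(1/8, -1/2) = -61/16.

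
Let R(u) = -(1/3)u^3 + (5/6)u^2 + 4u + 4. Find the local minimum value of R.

76/81

R'(u) = -u^2 + (5/3)u + 4. Setting R'(u) = 0 gives u ∈ {-4/3, 3}.
R''(u) = -2u + 5/3. R''(-4/3) = 13/3 > 0 ⇒ local minimum; R''(3) = -13/3 < 0 ⇒ local maximum.
The local minimum is R(-4/3) = 76/81.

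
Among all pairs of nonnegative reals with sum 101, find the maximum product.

10201/4

With x + y = 101, the product is P(x) = x(101 − x).
P'(x) = 101 − 2x = 0 gives x = 101/2; P'' = −2 < 0, so this is the maximum.
P = 101/2·101/2 = 10201/4.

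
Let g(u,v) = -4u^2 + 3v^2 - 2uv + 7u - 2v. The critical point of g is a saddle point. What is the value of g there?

∂g/∂u = -8u - 2v + 7 = 0 and ∂g/∂v = -2u + 6v - 2 = 0, so (u, v) = (19/26, 15/26).
The Hessian has g_{uu} = -8, g_{vv} = 6, g_{uv} = -2, giving D = -52 < 0, so the point is a saddle point.
g(19/26, 15/26) = 103/52.

103/52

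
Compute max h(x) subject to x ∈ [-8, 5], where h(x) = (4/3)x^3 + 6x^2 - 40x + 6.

568/3

h'(x) = 4x^2 + 12x - 40, which vanishes at x = -5 and x = 2.
Evaluating at the critical points and endpoints: h(-8) = 82/3, h(-5) = 568/3, h(2) = -118/3, h(5) = 368/3.
Hence the absolute maximum is 568/3 at x = -5.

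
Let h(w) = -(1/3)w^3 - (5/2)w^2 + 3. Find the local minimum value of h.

h'(w) = -w^2 - 5w. Setting h'(w) = 0 gives w ∈ {-5, 0}.
h''(w) = -2w - 5. h''(-5) = 5 > 0 ⇒ local minimum; h''(0) = -5 < 0 ⇒ local maximum.
So the local minimum value is h(-5) = -107/6.

-107/6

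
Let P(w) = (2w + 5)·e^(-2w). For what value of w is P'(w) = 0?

By the product rule, P'(w) = (-4w - 8)·e^(-2w). Since e^(-2w) > 0, the only critical point is w = -2.
P''(-2) has the same sign as -4 < 0, so this is a local maximum.
P(-2) = (1)·e^(4) ≈ 54.5982.

-2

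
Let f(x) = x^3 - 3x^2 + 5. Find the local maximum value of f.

Critical points: f'(x) = 3x^2 - 6x vanishes at x = 0, 2.
f''(x) = 6x - 6. f''(0) = -6 < 0 ⇒ local maximum; f''(2) = 6 > 0 ⇒ local minimum.
Thus f has its local maximum at x = 0, with value 5.

5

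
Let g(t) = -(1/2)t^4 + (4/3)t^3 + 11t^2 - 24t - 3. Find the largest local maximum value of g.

Critical points: g'(t) = -2t^3 + 4t^2 + 22t - 24 vanishes at t = -3, 1, 4.
g''(t) = -6t^2 + 8t + 22. g''(-3) = -56 < 0 ⇒ local maximum; g''(1) = 24 > 0 ⇒ local minimum; g''(4) = -42 < 0 ⇒ local maximum.
The largest local maximum is g(-3) = 183/2.

183/2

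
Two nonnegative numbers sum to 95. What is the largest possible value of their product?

With x + y = 95, the product is P(x) = x(95 − x).
P'(x) = 95 − 2x = 0 gives x = 95/2; P'' = −2 < 0, so this is the maximum.
P = 95/2·95/2 = 9025/4.

9025/4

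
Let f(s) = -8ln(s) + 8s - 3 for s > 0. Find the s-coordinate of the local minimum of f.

f'(s) = -8/s + 8 = 0 gives s = 1.
f''(s) = 8/s², which is positive for s > 0, so this is a local minimum.
f(1) = -8·ln(1) + 8 - 3 ≈ 5.0000.

1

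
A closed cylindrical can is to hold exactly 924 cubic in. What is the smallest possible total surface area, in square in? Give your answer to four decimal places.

With radius r and height h, πr²h = 924 so h = 924/(πr²), and S(r) = 2πr² + 2πrh = 2πr² + 2·924/r.
S'(r) = 4πr − 2·924/r² = 0 ⇒ r³ = 924/(2π), so r ≈ 5.2783 and h = 2r ≈ 10.5567.
S''(r) = 4π + 4·924/r³ > 0, so this is the minimum; S ≈ 525.1651.

525.1651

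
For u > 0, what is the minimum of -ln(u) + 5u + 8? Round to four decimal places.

P'(u) = -1/u + 5 = 0 gives u = 1/5.
P''(u) = 1/u², which is positive for u > 0, so this is a local minimum.
P(1/5) = -1·ln(1/5) + 1 + 8 ≈ 10.6094.

10.6094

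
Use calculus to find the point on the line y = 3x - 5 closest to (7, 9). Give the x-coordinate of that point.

49/10

Minimize D(x)^2 = (x - 7)^2 + (3x - 14)^2.
d/dx[D^2] = 2(x - 7) + 2·3·(3x - 14) = 0 ⇒ x = 49/10.
Then y = 97/10 and the distance is √(49/10) ≈ 2.2136.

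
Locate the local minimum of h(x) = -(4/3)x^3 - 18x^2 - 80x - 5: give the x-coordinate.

-5

Critical points: h'(x) = -4x^2 - 36x - 80 vanishes at x = -5, -4.
Since h''(x) = -8x - 36, we get h''(-5) = 4 > 0 ⇒ local minimum; h''(-4) = -4 < 0 ⇒ local maximum.
Thus h has its local minimum at x = -5, with value 335/3.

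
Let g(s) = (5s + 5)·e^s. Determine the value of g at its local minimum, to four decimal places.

By the product rule, g'(s) = (5s + 10)·e^s. Since e^s > 0, the only critical point is s = -2.
g''(-2) has the same sign as 5 > 0, so this is a local minimum.
g(-2) = (-5)·e^(-2) ≈ -0.6767.

-0.6767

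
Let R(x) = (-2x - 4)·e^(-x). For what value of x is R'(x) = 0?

-1

By the product rule, R'(x) = (2x + 2)·e^(-x). Since e^(-x) > 0, the only critical point is x = -1.
R''(-1) has the same sign as 2 > 0, so this is a local minimum.
R(-1) = (-2)·e^(1) ≈ -5.4366.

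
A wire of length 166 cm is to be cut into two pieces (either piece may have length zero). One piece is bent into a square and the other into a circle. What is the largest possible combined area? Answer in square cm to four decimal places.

2192.8368

Let x be the length used for the square. Square side x/4; circle radius (166−x)/(2π).
A(x) = (x/4)² + π·((166−x)/(2π))² = x²/16 + (166−x)²/(4π) for 0 ≤ x ≤ 166. A'(x) = x/8 − (166−x)/(2π) = 0 gives x = 4·166/(π+4) ≈ 92.9765.
A'' > 0, so the interior critical point is a minimum; the maximum is at an endpoint. A(0) = 2192.8368 and A(166) = 1722.2500, so the largest area is 2192.8368.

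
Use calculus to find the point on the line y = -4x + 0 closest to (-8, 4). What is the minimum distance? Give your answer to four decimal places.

Minimize D(x)^2 = (x + 8)^2 + (-4x - 4)^2.
d/dx[D^2] = 2(x + 8) + 2·(-4)·(-4x - 4) = 0 ⇒ x = -24/17.
Then y = 96/17 and the distance is √(784/17) ≈ 6.7910.

6.7910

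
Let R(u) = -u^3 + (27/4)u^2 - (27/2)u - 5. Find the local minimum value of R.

-215/16

R'(u) = -3u^2 + (27/2)u - 27/2 = 0 at u = 3/2, 3.
Second-derivative test with R''(u) = -6u + 27/2: R''(3/2) = 9/2 > 0 ⇒ local minimum; R''(3) = -9/2 < 0 ⇒ local maximum.
So the local minimum value is R(3/2) = -215/16.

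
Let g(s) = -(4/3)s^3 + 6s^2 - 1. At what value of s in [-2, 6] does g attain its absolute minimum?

6

The derivative is -4s^2 + 12s, which vanishes at s = 0 and s = 3.
Candidates: g(-2) = 101/3,  g(0) = -1,  g(3) = 17,  g(6) = -73.
Hence the absolute minimum is -73 at s = 6.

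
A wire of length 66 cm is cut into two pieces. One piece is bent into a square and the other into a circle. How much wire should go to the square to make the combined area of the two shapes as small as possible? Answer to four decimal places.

Let x be the length used for the square. Square side x/4; circle radius (66−x)/(2π).
A(x) = (x/4)² + π·((66−x)/(2π))² = x²/16 + (66−x)²/(4π) for 0 ≤ x ≤ 66. A'(x) = x/8 − (66−x)/(2π) = 0 gives x = 4·66/(π+4) ≈ 36.9665.
A'' = 1/8 + 1/(2π) > 0, so this gives the minimum combined area; x ≈ 36.9665 cm to the square.

36.9665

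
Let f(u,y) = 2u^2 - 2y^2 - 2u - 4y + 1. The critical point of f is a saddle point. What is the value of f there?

5/2

∂f/∂u = 4u - 2 = 0 and ∂f/∂y = -4y - 4 = 0, so (u, y) = (1/2, -1).
The Hessian has f_{uu} = 4, f_{yy} = -4, f_{uy} = 0, giving D = -16 < 0, so the point is a saddle point.
f(1/2, -1) = 5/2.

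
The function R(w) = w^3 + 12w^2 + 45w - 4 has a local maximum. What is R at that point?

R'(w) = 3w^2 + 24w + 45. Setting R'(w) = 0 gives w ∈ {-5, -3}.
R''(w) = 6w + 24. R''(-5) = -6 < 0 ⇒ local maximum; R''(-3) = 6 > 0 ⇒ local minimum.
Thus R has its local maximum at w = -5, with value -54.

-54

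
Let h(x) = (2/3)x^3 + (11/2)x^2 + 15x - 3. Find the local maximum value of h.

h'(x) = 2x^2 + 11x + 15. Setting h'(x) = 0 gives x ∈ {-3, -5/2}.
Second-derivative test with h''(x) = 4x + 11: h''(-3) = -1 < 0 ⇒ local maximum; h''(-5/2) = 1 > 0 ⇒ local minimum.
So the local maximum value is h(-3) = -33/2.

-33/2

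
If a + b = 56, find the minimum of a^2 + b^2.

1568

With a + b = 56, a^2 + b^2 = a^2 + (56 − a)^2.
The derivative 2a − 2(56 − a) = 4a − 112 vanishes at a = 28; second derivative 4 > 0, a minimum.
The minimum is 2·(28)^2 = 1568.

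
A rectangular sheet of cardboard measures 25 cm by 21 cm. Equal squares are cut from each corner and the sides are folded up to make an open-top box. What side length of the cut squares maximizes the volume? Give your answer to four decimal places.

3.7901

With cut size x, the volume is V(x) = x(25 − 2x)(21 − 2x) for 0 < x < 10.5.
V'(x) = 12x^2 − 184x + 525. Setting V'(x) = 0 gives x ≈ 3.7901 (the root in (0, 10.5)).
V''(x) = 24x − 184 is negative there, so this is the maximum; V ≈ 886.0126.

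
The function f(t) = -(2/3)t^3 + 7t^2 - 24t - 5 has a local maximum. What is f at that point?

-95/3

Critical points: f'(t) = -2t^2 + 14t - 24 vanishes at t = 3, 4.
Second-derivative test with f''(t) = -4t + 14: f''(3) = 2 > 0 ⇒ local minimum; f''(4) = -2 < 0 ⇒ local maximum.
The local maximum is f(4) = -95/3.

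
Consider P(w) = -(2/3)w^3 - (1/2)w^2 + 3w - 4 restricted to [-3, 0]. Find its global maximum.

1/2

P'(w) = -2w^2 - w + 3, whose only zero in [-3, 0] is w = -3/2.
Compare values at every candidate in [-3, 0]: P(-3) = 1/2, P(-3/2) = -59/8, P(0) = -4.
The maximum over the interval is 1/2, attained at w = -3.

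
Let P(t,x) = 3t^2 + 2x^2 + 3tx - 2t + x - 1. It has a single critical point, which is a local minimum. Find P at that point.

∂P/∂t = 6t + 3x - 2 = 0 and ∂P/∂x = 3t + 4x + 1 = 0, so (t, x) = (11/15, -4/5).
The Hessian has P_{tt} = 6, P_{xx} = 4, P_{tx} = 3, giving D = 15 > 0 with P_{tt} > 0, so the point is a local minimum.
P(11/15, -4/5) = -32/15.

-32/15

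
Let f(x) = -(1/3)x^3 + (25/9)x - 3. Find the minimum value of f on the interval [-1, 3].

f'(x) = -x^2 + 25/9, whose only zero in [-1, 3] is x = 5/3.
Evaluating at the critical points and endpoints: f(-1) = -49/9; f(5/3) = 7/81; f(3) = -11/3.
So the minimum is f(-1) = -49/9.

-49/9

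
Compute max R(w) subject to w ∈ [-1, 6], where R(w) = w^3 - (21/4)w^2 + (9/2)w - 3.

51

Differentiating, R'(w) = 3w^2 - (21/2)w + 9/2; which vanishes at w = 1/2 and w = 3.
Candidates: R(-1) = -55/4; R(1/2) = -31/16; R(3) = -39/4; R(6) = 51.
Hence the absolute maximum is 51 at w = 6.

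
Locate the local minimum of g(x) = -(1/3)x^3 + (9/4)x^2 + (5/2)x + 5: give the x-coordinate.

-1/2

g'(x) = -x^2 + (9/2)x + 5/2 = 0 at x = -1/2, 5.
g''(x) = -2x + 9/2. g''(-1/2) = 11/2 > 0 ⇒ local minimum; g''(5) = -11/2 < 0 ⇒ local maximum.
Thus g has its local minimum at x = -1/2, with value 209/48.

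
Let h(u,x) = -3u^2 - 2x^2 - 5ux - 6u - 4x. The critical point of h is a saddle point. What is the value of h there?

0

∂h/∂u = -6u - 5x - 6 = 0 and ∂h/∂x = -5u - 4x - 4 = 0, so (u, x) = (4, -6).
The Hessian has h_{uu} = -6, h_{xx} = -4, h_{ux} = -5, giving D = -1 < 0, so the point is a saddle point.
h(4, -6) = 0.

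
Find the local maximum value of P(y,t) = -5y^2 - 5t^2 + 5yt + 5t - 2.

∂P/∂y = -10y + 5t = 0 and ∂P/∂t = 5y - 10t + 5 = 0, so (y, t) = (1/3, 2/3).
The Hessian has P_{yy} = -10, P_{tt} = -10, P_{yt} = 5, giving D = 75 > 0 with P_{yy} < 0, so the point is a local maximum.
P(1/3, 2/3) = -1/3.

-1/3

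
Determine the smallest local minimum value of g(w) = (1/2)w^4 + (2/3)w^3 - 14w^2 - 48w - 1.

-739/3

g'(w) = 2w^3 + 2w^2 - 28w - 48 = 0 at w = -3, -2, 4.
g''(w) = 6w^2 + 4w - 28. g''(-3) = 14 > 0 ⇒ local minimum; g''(-2) = -12 < 0 ⇒ local maximum; g''(4) = 84 > 0 ⇒ local minimum.
The smallest local minimum is g(4) = -739/3.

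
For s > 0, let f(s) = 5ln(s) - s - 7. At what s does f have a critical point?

f'(s) = 5/s − 1 = 0 gives s = 5.
f''(s) = -5/s², which is negative for s > 0, so this is a local maximum.
f(5) = 5·ln(5) - 5 - 7 ≈ -3.9528.

5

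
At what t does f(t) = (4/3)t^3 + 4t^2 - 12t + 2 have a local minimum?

1

Critical points: f'(t) = 4t^2 + 8t - 12 vanishes at t = -3, 1.
Second-derivative test with f''(t) = 8t + 8: f''(-3) = -16 < 0 ⇒ local maximum; f''(1) = 16 > 0 ⇒ local minimum.
Thus f has its local minimum at t = 1, with value -14/3.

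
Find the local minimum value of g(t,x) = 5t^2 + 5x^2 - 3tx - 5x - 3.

-398/91

∂g/∂t = 10t - 3x = 0 and ∂g/∂x = -3t + 10x - 5 = 0, so (t, x) = (15/91, 50/91).
The Hessian has g_{tt} = 10, g_{xx} = 10, g_{tx} = -3, giving D = 91 > 0 with g_{tt} > 0, so the point is a local minimum.
g(15/91, 50/91) = -398/91.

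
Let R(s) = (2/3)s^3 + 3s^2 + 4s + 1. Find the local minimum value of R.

-2/3

R'(s) = 2s^2 + 6s + 4 = 0 at s = -2, -1.
Since R''(s) = 4s + 6, we get R''(-2) = -2 < 0 ⇒ local maximum; R''(-1) = 2 > 0 ⇒ local minimum.
Thus R has its local minimum at s = -1, with value -2/3.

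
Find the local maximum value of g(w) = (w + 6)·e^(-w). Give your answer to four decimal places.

Differentiating with the product rule gives g'(w) = (-w - 5)·e^(-w). Since e^(-w) > 0, the only critical point is w = -5.
g''(-5) has the same sign as -1 < 0, so this is a local maximum.
g(-5) = (1)·e^(5) ≈ 148.4132.

148.4132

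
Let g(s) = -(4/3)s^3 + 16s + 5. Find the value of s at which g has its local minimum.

g'(s) = -4s^2 + 16 = 0 at s = -2, 2.
Second-derivative test with g''(s) = -8s: g''(-2) = 16 > 0 ⇒ local minimum; g''(2) = -16 < 0 ⇒ local maximum.
Thus g has its local minimum at s = -2, with value -49/3.

-2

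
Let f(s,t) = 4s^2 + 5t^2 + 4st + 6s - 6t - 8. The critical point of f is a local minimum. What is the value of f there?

∂f/∂s = 8s + 4t + 6 = 0 and ∂f/∂t = 4s + 10t - 6 = 0, so (s, t) = (-21/16, 9/8).
The Hessian has f_{ss} = 8, f_{tt} = 10, f_{st} = 4, giving D = 64 > 0 with f_{ss} > 0, so the point is a local minimum.
f(-21/16, 9/8) = -245/16.

-245/16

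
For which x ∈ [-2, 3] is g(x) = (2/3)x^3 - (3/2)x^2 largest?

g'(x) = 2x^2 - 3x, which vanishes at x = 0 and x = 3/2.
Compare values at every candidate in [-2, 3]: g(-2) = -34/3, g(0) = 0, g(3/2) = -9/8, g(3) = 9/2.
The maximum over the interval is 9/2, attained at x = 3.

3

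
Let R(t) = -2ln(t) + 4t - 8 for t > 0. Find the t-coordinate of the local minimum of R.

R'(t) = -2/t + 4 = 0 gives t = 1/2.
R''(t) = 2/t², which is positive for t > 0, so this is a local minimum.
R(1/2) = -2·ln(1/2) + 2 - 8 ≈ -4.6137.

1/2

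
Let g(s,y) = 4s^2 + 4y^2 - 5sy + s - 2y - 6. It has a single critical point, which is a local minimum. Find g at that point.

∂g/∂s = 8s - 5y + 1 = 0 and ∂g/∂y = -5s + 8y - 2 = 0, so (s, y) = (2/39, 11/39).
The Hessian has g_{ss} = 8, g_{yy} = 8, g_{sy} = -5, giving D = 39 > 0 with g_{ss} > 0, so the point is a local minimum.
g(2/39, 11/39) = -244/39.

-244/39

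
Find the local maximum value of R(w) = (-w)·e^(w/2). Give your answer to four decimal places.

0.7358

R'(w) = (-1)·e^(w/2) + (-w)·(1/2)·e^(w/2) = (-(1/2)w - 1)·e^(w/2). Since e^(w/2) > 0, the only critical point is w = -2.
R''(-2) has the same sign as -1/2 < 0, so this is a local maximum.
R(-2) = (2)·e^(-1) ≈ 0.7358.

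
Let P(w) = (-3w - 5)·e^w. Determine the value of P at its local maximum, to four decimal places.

P'(w) = (-3)·e^w + (-3w - 5)·1·e^w = (-3w - 8)·e^w. Since e^w > 0, the only critical point is w = -8/3.
P''(-8/3) has the same sign as -3 < 0, so this is a local maximum.
P(-8/3) = (3)·e^(-8/3) ≈ 0.2085.

0.2085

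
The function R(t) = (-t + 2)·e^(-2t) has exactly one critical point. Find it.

R'(t) = (-1)·e^(-2t) + (-t + 2)·(-2)·e^(-2t) = (2t - 5)·e^(-2t). Since e^(-2t) > 0, the only critical point is t = 5/2.
R''(5/2) has the same sign as 2 > 0, so this is a local minimum.
R(5/2) = (-1/2)·e^(-5) ≈ -0.0034.

5/2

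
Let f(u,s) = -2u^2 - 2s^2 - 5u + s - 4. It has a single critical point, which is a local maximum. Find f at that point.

∂f/∂u = -4u - 5 = 0 and ∂f/∂s = -4s + 1 = 0, so (u, s) = (-5/4, 1/4).
The Hessian has f_{uu} = -4, f_{ss} = -4, f_{us} = 0, giving D = 16 > 0 with f_{uu} < 0, so the point is a local maximum.
f(-5/4, 1/4) = -3/4.

-3/4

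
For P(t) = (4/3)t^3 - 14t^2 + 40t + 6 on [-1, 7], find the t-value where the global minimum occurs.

P'(t) = 4t^2 - 28t + 40, which vanishes at t = 2 and t = 5.
Candidates: P(-1) = -148/3, P(2) = 122/3, P(5) = 68/3, P(7) = 172/3.
Hence the absolute minimum is -148/3 at t = -1.

-1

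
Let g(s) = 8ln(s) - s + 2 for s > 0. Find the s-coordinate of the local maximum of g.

8

g'(s) = 8/s − 1 = 0 gives s = 8.
g''(s) = -8/s², which is negative for s > 0, so this is a local maximum.
g(8) = 8·ln(8) - 8 + 2 ≈ 10.6355.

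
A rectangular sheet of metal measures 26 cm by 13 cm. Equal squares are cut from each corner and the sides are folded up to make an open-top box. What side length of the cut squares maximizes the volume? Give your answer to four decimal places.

With cut size x, the volume is V(x) = x(26 − 2x)(13 − 2x) for 0 < x < 6.5.
V'(x) = 12x^2 − 156x + 338. Setting V'(x) = 0 gives x ≈ 2.7472 (the root in (0, 6.5)).
V''(x) = 24x − 156 is negative there, so this is the maximum; V ≈ 422.8128.

2.7472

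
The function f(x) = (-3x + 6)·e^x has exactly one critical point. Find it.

1

f'(x) = (-3)·e^x + (-3x + 6)·1·e^x = (-3x + 3)·e^x. Since e^x > 0, the only critical point is x = 1.
f''(1) has the same sign as -3 < 0, so this is a local maximum.
f(1) = (3)·e^(1) ≈ 8.1548.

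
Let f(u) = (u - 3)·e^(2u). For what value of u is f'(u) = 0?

5/2

Differentiating with the product rule gives f'(u) = (2u - 5)·e^(2u). Since e^(2u) > 0, the only critical point is u = 5/2.
f''(5/2) has the same sign as 2 > 0, so this is a local minimum.
f(5/2) = (-1/2)·e^(5) ≈ -74.2066.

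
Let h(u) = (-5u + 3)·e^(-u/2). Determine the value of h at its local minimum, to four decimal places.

-2.7253

h'(u) = (-5)·e^(-u/2) + (-5u + 3)·(-1/2)·e^(-u/2) = ((5/2)u - 13/2)·e^(-u/2). Since e^(-u/2) > 0, the only critical point is u = 13/5.
h''(13/5) has the same sign as 5/2 > 0, so this is a local minimum.
h(13/5) = (-10)·e^(-13/10) ≈ -2.7253.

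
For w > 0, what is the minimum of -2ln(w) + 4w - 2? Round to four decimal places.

R'(w) = -2/w + 4 = 0 gives w = 1/2.
R''(w) = 2/w², which is positive for w > 0, so this is a local minimum.
R(1/2) = -2·ln(1/2) + 2 - 2 ≈ 1.3863.

1.3863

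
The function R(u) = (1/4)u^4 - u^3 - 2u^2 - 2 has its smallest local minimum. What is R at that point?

R'(u) = u^3 - 3u^2 - 4u = 0 at u = -1, 0, 4.
Since R''(u) = 3u^2 - 6u - 4, we get R''(-1) = 5 > 0 ⇒ local minimum; R''(0) = -4 < 0 ⇒ local maximum; R''(4) = 20 > 0 ⇒ local minimum.
The smallest local minimum is R(4) = -34.

-34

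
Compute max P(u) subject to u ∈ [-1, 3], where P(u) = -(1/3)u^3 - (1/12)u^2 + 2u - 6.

The derivative is -u^2 - (1/6)u + 2, whose only zero in [-1, 3] is u = 4/3.
Candidates: P(-1) = -31/4, P(4/3) = -346/81, P(3) = -39/4.
The maximum over the interval is -346/81, attained at u = 4/3.

-346/81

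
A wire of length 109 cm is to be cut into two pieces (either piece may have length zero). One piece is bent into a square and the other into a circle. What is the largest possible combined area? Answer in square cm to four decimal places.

945.4599

Let x be the length used for the square. Square side x/4; circle radius (109−x)/(2π).
A(x) = (x/4)² + π·((109−x)/(2π))² = x²/16 + (109−x)²/(4π) for 0 ≤ x ≤ 109. A'(x) = x/8 − (109−x)/(2π) = 0 gives x = 4·109/(π+4) ≈ 61.0508.
A'' > 0, so the interior critical point is a minimum; the maximum is at an endpoint. A(0) = 945.4599 and A(109) = 742.5625, so the largest area is 945.4599.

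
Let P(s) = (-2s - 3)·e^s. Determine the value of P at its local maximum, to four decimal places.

0.1642

By the product rule, P'(s) = (-2s - 5)·e^s. Since e^s > 0, the only critical point is s = -5/2.
P''(-5/2) has the same sign as -2 < 0, so this is a local maximum.
P(-5/2) = (2)·e^(-5/2) ≈ 0.1642.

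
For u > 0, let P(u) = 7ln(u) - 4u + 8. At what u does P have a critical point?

P'(u) = 7/u − 4 = 0 gives u = 7/4.
P''(u) = -7/u², which is negative for u > 0, so this is a local maximum.
P(7/4) = 7·ln(7/4) - 7 + 8 ≈ 4.9173.

7/4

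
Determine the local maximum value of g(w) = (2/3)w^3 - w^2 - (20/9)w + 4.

392/81

g'(w) = 2w^2 - 2w - 20/9 = 0 at w = -2/3, 5/3.
g''(w) = 4w - 2. g''(-2/3) = -14/3 < 0 ⇒ local maximum; g''(5/3) = 14/3 > 0 ⇒ local minimum.
Thus g has its local maximum at w = -2/3, with value 392/81.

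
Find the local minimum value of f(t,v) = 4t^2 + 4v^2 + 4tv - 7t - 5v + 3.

∂f/∂t = 8t + 4v - 7 = 0 and ∂f/∂v = 4t + 8v - 5 = 0, so (t, v) = (3/4, 1/4).
The Hessian has f_{tt} = 8, f_{vv} = 8, f_{tv} = 4, giving D = 48 > 0 with f_{tt} > 0, so the point is a local minimum.
f(3/4, 1/4) = -1/4.

-1/4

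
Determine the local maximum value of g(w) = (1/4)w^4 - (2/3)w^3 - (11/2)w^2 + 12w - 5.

13/12

g'(w) = w^3 - 2w^2 - 11w + 12 = 0 at w = -3, 1, 4.
Second-derivative test with g''(w) = 3w^2 - 4w - 11: g''(-3) = 28 > 0 ⇒ local minimum; g''(1) = -12 < 0 ⇒ local maximum; g''(4) = 21 > 0 ⇒ local minimum.
The local maximum is g(1) = 13/12.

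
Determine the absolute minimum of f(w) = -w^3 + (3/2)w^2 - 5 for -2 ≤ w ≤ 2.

f'(w) = -3w^2 + 3w, which vanishes at w = 0 and w = 1.
Candidates: f(-2) = 9,  f(0) = -5,  f(1) = -9/2,  f(2) = -7.
So the minimum is f(2) = -7.

-7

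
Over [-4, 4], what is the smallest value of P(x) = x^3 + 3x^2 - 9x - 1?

-6

Differentiating, P'(x) = 3x^2 + 6x - 9; which vanishes at x = -3 and x = 1.
Candidates: P(-4) = 19; P(-3) = 26; P(1) = -6; P(4) = 75.
So the minimum is P(1) = -6.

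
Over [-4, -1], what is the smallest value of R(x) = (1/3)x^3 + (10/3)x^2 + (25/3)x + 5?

-95/81

The derivative is x^2 + (20/3)x + 25/3, whose only zero in [-4, -1] is x = -5/3.
Candidates: R(-4) = 11/3, R(-5/3) = -95/81, R(-1) = -1/3.
So the minimum is R(-5/3) = -95/81.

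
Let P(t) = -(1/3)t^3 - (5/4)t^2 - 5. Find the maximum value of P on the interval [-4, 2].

-11/3

P'(t) = -t^2 - (5/2)t, which vanishes at t = -5/2 and t = 0.
Compare values at every candidate in [-4, 2]: P(-4) = -11/3,  P(-5/2) = -365/48,  P(0) = -5,  P(2) = -38/3.
Hence the absolute maximum is -11/3 at t = -4.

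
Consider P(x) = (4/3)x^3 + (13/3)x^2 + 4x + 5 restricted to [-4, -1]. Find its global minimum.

P'(x) = 4x^2 + (26/3)x + 4, whose only zero in [-4, -1] is x = -3/2.
Candidates: P(-4) = -27; P(-3/2) = 17/4; P(-1) = 4.
Hence the absolute minimum is -27 at x = -4.

-27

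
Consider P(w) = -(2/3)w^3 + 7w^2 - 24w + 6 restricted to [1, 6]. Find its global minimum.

-30

The derivative is -2w^2 + 14w - 24, which vanishes at w = 3 and w = 4.
Candidates: P(1) = -35/3; P(3) = -21; P(4) = -62/3; P(6) = -30.
So the minimum is P(6) = -30.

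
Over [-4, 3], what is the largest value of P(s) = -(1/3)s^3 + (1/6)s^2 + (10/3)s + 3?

The derivative is -s^2 + (1/3)s + 10/3, which vanishes at s = -5/3 and s = 2.
Compare values at every candidate in [-4, 3]: P(-4) = 41/3; P(-5/3) = -89/162; P(2) = 23/3; P(3) = 11/2.
So the maximum is P(-4) = 41/3.

41/3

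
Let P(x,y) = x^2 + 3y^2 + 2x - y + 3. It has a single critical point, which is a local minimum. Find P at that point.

∂P/∂x = 2x + 2 = 0 and ∂P/∂y = 6y - 1 = 0, so (x, y) = (-1, 1/6).
The Hessian has P_{xx} = 2, P_{yy} = 6, P_{xy} = 0, giving D = 12 > 0 with P_{xx} > 0, so the point is a local minimum.
P(-1, 1/6) = 23/12.

23/12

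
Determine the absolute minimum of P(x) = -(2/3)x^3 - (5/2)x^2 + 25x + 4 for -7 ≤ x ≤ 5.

-601/6

Differentiating, P'(x) = -2x^2 - 5x + 25; which vanishes at x = -5 and x = 5/2.
Evaluating at the critical points and endpoints: P(-7) = -389/6,  P(-5) = -601/6,  P(5/2) = 971/24,  P(5) = -101/6.
Hence the absolute minimum is -601/6 at x = -5.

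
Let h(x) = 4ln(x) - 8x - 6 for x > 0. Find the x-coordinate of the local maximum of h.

1/2

h'(x) = 4/x − 8 = 0 gives x = 1/2.
h''(x) = -4/x², which is negative for x > 0, so this is a local maximum.
h(1/2) = 4·ln(1/2) - 4 - 6 ≈ -12.7726.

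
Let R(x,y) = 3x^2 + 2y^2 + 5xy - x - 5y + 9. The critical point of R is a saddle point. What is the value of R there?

∂R/∂x = 6x + 5y - 1 = 0 and ∂R/∂y = 5x + 4y - 5 = 0, so (x, y) = (21, -25).
The Hessian has R_{xx} = 6, R_{yy} = 4, R_{xy} = 5, giving D = -1 < 0, so the point is a saddle point.
R(21, -25) = 61.

61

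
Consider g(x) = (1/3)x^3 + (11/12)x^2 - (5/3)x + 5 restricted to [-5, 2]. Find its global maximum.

155/16

Differentiating, g'(x) = x^2 + (11/6)x - 5/3; which vanishes at x = -5/2 and x = 2/3.
Candidates: g(-5) = -65/12, g(-5/2) = 155/16, g(2/3) = 356/81, g(2) = 8.
The maximum over the interval is 155/16, attained at x = -5/2.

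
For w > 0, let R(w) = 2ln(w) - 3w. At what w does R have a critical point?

R'(w) = 2/w − 3 = 0 gives w = 2/3.
R''(w) = -2/w², which is negative for w > 0, so this is a local maximum.
R(2/3) = 2·ln(2/3) - 2 ≈ -2.8109.

2/3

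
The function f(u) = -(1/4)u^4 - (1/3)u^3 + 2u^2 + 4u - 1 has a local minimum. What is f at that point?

f'(u) = -u^3 - u^2 + 4u + 4. Setting f'(u) = 0 gives u ∈ {-2, -1, 2}.
Since f''(u) = -3u^2 - 2u + 4, we get f''(-2) = -4 < 0 ⇒ local maximum; f''(-1) = 3 > 0 ⇒ local minimum; f''(2) = -12 < 0 ⇒ local maximum.
The local minimum is f(-1) = -35/12.

-35/12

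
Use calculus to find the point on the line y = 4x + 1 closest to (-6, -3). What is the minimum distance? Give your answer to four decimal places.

4.8507

Minimize D(x)^2 = (x + 6)^2 + (4x + 4)^2.
d/dx[D^2] = 2(x + 6) + 2·4·(4x + 4) = 0 ⇒ x = -22/17.
Then y = -71/17 and the distance is √(400/17) ≈ 4.8507.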